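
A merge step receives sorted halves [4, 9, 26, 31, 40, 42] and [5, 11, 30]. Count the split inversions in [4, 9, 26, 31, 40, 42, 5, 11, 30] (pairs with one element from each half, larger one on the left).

12 cross-inversions

Count, for every r in R, how many entries of L exceed r:
r = 5: 9, 26, 31, 40, 42 → 5
r = 11: 26, 31, 40, 42 → 4
r = 30: 31, 40, 42 → 3
Cross-inversions: 5 + 4 + 3 = 12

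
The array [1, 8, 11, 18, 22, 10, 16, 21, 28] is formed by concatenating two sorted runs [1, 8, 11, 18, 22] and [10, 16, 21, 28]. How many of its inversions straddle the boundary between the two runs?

Split inversions: 6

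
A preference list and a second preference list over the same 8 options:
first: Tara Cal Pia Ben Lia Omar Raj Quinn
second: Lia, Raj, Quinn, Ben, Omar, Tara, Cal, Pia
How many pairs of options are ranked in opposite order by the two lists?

Assign each item its position (1..8) in the first ordering, then rewrite the second ordering as that position sequence:
positions: Tara→1, Cal→2, Pia→3, Ben→4, Lia→5, Omar→6, Raj→7, Quinn→8
second ordering as positions: [5, 7, 8, 4, 6, 1, 2, 3]
Discordant pairs = inversions in this position sequence.
5: 4, 1, 2, 3 → 4
7: 4, 6, 1, 2, 3 → 5
8: 4, 6, 1, 2, 3 → 5
4: 1, 2, 3 → 3
6: 1, 2, 3 → 3
1: 0
2: 0
3: 0
Total: 4 + 5 + 5 + 3 + 3 + 0 + 0 + 0 = 20

Pairs: 20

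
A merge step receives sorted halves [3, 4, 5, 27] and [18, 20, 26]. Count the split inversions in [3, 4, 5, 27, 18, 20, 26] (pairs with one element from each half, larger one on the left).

3

Count, for every r in R, how many entries of L exceed r:
r = 18: 27 → 1
r = 20: 27 → 1
r = 26: 27 → 1
Cross-inversions: 1 + 1 + 1 = 3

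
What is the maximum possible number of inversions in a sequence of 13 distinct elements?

The maximum occurs when the array is in strictly decreasing order: every one of the C(13, 2) pairs is inverted.
C(13, 2) = 13·12/2 = 78

There are 78 inversions.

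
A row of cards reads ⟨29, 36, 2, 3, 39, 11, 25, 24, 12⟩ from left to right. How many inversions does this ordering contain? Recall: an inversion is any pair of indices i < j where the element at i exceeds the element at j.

Count, for each position, how many later elements it exceeds:
29: 6
36: 6
2: 0
3: 0
39: 4
11: 0
25: 2
24: 1
12: 0
Sum: 6 + 6 + 0 + 0 + 4 + 0 + 2 + 1 + 0 = 19

19 inversions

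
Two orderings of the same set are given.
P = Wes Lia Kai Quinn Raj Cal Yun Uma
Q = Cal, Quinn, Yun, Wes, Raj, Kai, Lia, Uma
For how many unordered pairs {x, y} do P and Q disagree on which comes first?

15 disagreeing pairs

Assign each item its position (1..8) in the first ordering, then rewrite the second ordering as that position sequence:
positions: Wes→1, Lia→2, Kai→3, Quinn→4, Raj→5, Cal→6, Yun→7, Uma→8
second ordering as positions: [6, 4, 7, 1, 5, 3, 2, 8]
Discordant pairs = inversions in this position sequence.
6: 4, 1, 5, 3, 2 → 5
4: 1, 3, 2 → 3
7: 1, 5, 3, 2 → 4
1: 0
5: 3, 2 → 2
3: 2 → 1
2: 0
8: 0
Total: 5 + 3 + 4 + 0 + 2 + 1 + 0 + 0 = 15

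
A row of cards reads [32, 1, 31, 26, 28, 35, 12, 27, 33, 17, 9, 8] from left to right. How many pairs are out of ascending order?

Sweep left to right; for each value list the smaller values that follow it:
32: 9
1: 0
31: 7
26: 4
28: 5
35: 6
12: 2
27: 3
33: 3
17: 2
9: 1
8: 0
Sum: 9 + 0 + 7 + 4 + 5 + 6 + 2 + 3 + 3 + 2 + 1 + 0 = 42

Inversions: 42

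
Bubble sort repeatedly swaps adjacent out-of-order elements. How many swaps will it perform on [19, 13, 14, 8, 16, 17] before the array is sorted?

Each adjacent swap fixes exactly one inversion, so the minimum swap count equals the number of inversions.
Count inversions — for each element, later elements that are smaller:
19: 13, 14, 8, 16, 17 → 5
13: 8 → 1
14: 8 → 1
8: none → 0
16: none → 0
17: none → 0
Total inversions: 5 + 1 + 1 + 0 + 0 + 0 = 7

7 adjacent swaps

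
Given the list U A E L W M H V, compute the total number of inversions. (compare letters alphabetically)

Element-by-element contributions:
U → A, E, L, M, H → 5
A → none → 0
E → none → 0
L → H → 1
W → M, H, V → 3
M → H → 1
H → none → 0
V → none → 0
Sum: 5 + 0 + 0 + 1 + 3 + 1 + 0 + 0 = 10

10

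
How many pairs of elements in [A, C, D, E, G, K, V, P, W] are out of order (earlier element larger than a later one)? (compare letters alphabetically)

Sweep left to right; for each value list the smaller values that follow it:
A: 0
C: 0
D: 0
E: 0
G: 0
K: 0
V: 1
P: 0
W: 0
Sum: 0 + 0 + 0 + 0 + 0 + 0 + 1 + 0 + 0 = 1

1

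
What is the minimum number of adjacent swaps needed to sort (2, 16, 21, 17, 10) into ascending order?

There are 4 swaps.

Each adjacent swap fixes exactly one inversion, so the minimum swap count equals the number of inversions.
Count inversions — for each element, later elements that are smaller:
2: none → 0
16: 10 → 1
21: 17, 10 → 2
17: 10 → 1
10: none → 0
Total inversions: 0 + 1 + 2 + 1 + 0 = 4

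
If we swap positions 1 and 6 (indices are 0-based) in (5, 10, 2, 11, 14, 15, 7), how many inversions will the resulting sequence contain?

Positions 1 and 6 hold 10 and 7; after swapping, the array is [5, 7, 2, 11, 14, 15, 10].
For each element, count later entries that are smaller:
5 → 2 → 1
7 → 2 → 1
2 → none → 0
11 → 10 → 1
14 → 10 → 1
15 → 10 → 1
10 → none → 0
Sum: 1 + 1 + 0 + 1 + 1 + 1 + 0 = 5

5 inversions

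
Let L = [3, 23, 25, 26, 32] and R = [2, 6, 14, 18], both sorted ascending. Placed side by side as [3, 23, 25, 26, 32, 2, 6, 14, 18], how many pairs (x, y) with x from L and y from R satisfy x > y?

17 cross-inversions

For each element r of the right run, count left-run elements greater than r:
r = 2: 3, 23, 25, 26, 32 → 5
r = 6: 23, 25, 26, 32 → 4
r = 14: 23, 25, 26, 32 → 4
r = 18: 23, 25, 26, 32 → 4
Cross-inversions: 5 + 4 + 4 + 4 = 17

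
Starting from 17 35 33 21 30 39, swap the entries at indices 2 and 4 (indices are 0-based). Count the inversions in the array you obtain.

4 inversions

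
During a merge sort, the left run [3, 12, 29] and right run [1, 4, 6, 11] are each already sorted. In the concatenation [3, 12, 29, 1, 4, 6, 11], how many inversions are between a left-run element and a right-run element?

9 cross-inversions

For each element r of the right run, count left-run elements greater than r:
r = 1: 3, 12, 29 → 3
r = 4: 12, 29 → 2
r = 6: 12, 29 → 2
r = 11: 12, 29 → 2
Cross-inversions: 3 + 2 + 2 + 2 = 9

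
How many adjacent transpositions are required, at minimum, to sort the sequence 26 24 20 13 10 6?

Swaps: 15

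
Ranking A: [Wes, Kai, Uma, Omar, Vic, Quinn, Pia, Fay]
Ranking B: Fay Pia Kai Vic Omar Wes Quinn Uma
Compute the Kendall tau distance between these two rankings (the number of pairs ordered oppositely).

Assign each item its position (1..8) in the first ordering, then rewrite the second ordering as that position sequence:
positions: Wes→1, Kai→2, Uma→3, Omar→4, Vic→5, Quinn→6, Pia→7, Fay→8
second ordering as positions: [8, 7, 2, 5, 4, 1, 6, 3]
Discordant pairs = inversions in this position sequence.
8: 7, 2, 5, 4, 1, 6, 3 → 7
7: 2, 5, 4, 1, 6, 3 → 6
2: 1 → 1
5: 4, 1, 3 → 3
4: 1, 3 → 2
1: 0
6: 3 → 1
3: 0
Total: 7 + 6 + 1 + 3 + 2 + 0 + 1 + 0 = 20

There are 20 discordant pairs.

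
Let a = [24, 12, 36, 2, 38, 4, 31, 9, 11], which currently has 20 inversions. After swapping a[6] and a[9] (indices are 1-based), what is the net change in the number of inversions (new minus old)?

+3

Positions 6 and 9 hold 4 and 11; after swapping, the array is [24, 12, 36, 2, 38, 11, 31, 9, 4].
Element-by-element contributions:
24 → 12, 2, 11, 9, 4 → 5
12 → 2, 11, 9, 4 → 4
36 → 2, 11, 31, 9, 4 → 5
2 → none → 0
38 → 11, 31, 9, 4 → 4
11 → 9, 4 → 2
31 → 9, 4 → 2
9 → 4 → 1
4 → none → 0
Sum: 5 + 4 + 5 + 0 + 4 + 2 + 2 + 1 + 0 = 23
Change: 23 − 20 = +3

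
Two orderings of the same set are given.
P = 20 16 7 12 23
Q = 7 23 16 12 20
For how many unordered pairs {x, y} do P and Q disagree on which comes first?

7 disagreeing pairs

Assign each item its position (1..5) in the first ordering, then rewrite the second ordering as that position sequence:
positions: 20→1, 16→2, 7→3, 12→4, 23→5
second ordering as positions: [3, 5, 2, 4, 1]
Discordant pairs = inversions in this position sequence.
3: 2, 1 → 2
5: 2, 4, 1 → 3
2: 1 → 1
4: 1 → 1
1: 0
Total: 2 + 3 + 1 + 1 + 0 = 7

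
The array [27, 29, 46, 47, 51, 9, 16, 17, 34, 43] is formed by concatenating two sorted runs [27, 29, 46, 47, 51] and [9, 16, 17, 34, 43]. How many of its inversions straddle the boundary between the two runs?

21

Take each right-half value and tally the left-half values above it:
r = 9: 27, 29, 46, 47, 51 → 5
r = 16: 27, 29, 46, 47, 51 → 5
r = 17: 27, 29, 46, 47, 51 → 5
r = 34: 46, 47, 51 → 3
r = 43: 46, 47, 51 → 3
Cross-inversions: 5 + 5 + 5 + 3 + 3 = 21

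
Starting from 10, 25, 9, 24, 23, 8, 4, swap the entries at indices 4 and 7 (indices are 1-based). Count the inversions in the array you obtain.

Positions 4 and 7 hold 24 and 4; after swapping, the array is [10, 25, 9, 4, 23, 8, 24].
Count, for each position, how many later elements it exceeds:
10: 3
25: 5
9: 2
4: 0
23: 1
8: 0
24: 0
Sum: 3 + 5 + 2 + 0 + 1 + 0 + 0 = 11

11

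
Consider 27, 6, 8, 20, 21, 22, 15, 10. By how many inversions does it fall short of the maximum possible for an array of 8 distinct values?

14

Maximum inversions for 8 distinct elements is C(8, 2) = 8·7/2 = 28.
Current inversions — for each element, count later smaller elements:
27: 7
6: 0
8: 0
20: 2
21: 2
22: 2
15: 1
10: 0
Current total: 7 + 0 + 0 + 2 + 2 + 2 + 1 + 0 = 14
Shortfall: 28 − 14 = 14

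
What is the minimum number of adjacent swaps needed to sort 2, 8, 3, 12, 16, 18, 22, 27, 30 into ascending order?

Minimum adjacent swaps = number of inversions (each swap of adjacent out-of-order elements removes one inversion and no swap can remove more).
Count inversions — for each element, later elements that are smaller:
2: none → 0
8: 3 → 1
3: none → 0
12: none → 0
16: none → 0
18: none → 0
22: none → 0
27: none → 0
30: none → 0
Total inversions: 0 + 1 + 0 + 0 + 0 + 0 + 0 + 0 + 0 = 1

1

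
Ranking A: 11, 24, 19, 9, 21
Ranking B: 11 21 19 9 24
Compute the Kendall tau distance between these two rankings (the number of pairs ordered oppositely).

Assign each item its position (1..5) in the first ordering, then rewrite the second ordering as that position sequence:
positions: 11→1, 24→2, 19→3, 9→4, 21→5
second ordering as positions: [1, 5, 3, 4, 2]
Discordant pairs = inversions in this position sequence.
1: 0
5: 3, 4, 2 → 3
3: 2 → 1
4: 2 → 1
2: 0
Total: 0 + 3 + 1 + 1 + 0 = 5

5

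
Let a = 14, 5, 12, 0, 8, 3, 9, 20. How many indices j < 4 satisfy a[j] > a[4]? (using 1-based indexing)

3

The element at index 4 is 0.
Elements before it: 14, 5, 12
Those larger than 0: 14, 5, 12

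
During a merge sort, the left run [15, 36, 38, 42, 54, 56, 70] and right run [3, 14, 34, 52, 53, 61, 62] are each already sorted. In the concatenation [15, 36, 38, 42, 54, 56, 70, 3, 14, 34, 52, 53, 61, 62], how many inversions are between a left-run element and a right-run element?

Split inversions: 28

Take each right-half value and tally the left-half values above it:
r = 3: 15, 36, 38, 42, 54, 56, 70 → 7
r = 14: 15, 36, 38, 42, 54, 56, 70 → 7
r = 34: 36, 38, 42, 54, 56, 70 → 6
r = 52: 54, 56, 70 → 3
r = 53: 54, 56, 70 → 3
r = 61: 70 → 1
r = 62: 70 → 1
Cross-inversions: 7 + 7 + 6 + 3 + 3 + 1 + 1 = 28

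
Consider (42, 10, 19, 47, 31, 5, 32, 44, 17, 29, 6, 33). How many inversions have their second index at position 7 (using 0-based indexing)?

The element at index 7 is 44.
Elements before it: 42, 10, 19, 47, 31, 5, 32
Those larger than 44: 47

1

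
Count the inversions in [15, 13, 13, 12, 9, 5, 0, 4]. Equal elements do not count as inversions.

26 out-of-order pairs

For each element, count later entries that are smaller:
15 → 13, 13, 12, 9, 5, 0, 4 → 7
13 → 12, 9, 5, 0, 4 → 5
13 → 12, 9, 5, 0, 4 → 5
12 → 9, 5, 0, 4 → 4
9 → 5, 0, 4 → 3
5 → 0, 4 → 2
0 → none → 0
4 → none → 0
Sum: 7 + 5 + 5 + 4 + 3 + 2 + 0 + 0 = 26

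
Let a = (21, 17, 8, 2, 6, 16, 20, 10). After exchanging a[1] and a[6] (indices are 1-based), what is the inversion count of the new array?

13 inversions

Positions 1 and 6 hold 21 and 16; after swapping, the array is [16, 17, 8, 2, 6, 21, 20, 10].
Element-by-element contributions:
16: 4
17: 4
8: 2
2: 0
6: 0
21: 2
20: 1
10: 0
Sum: 4 + 4 + 2 + 0 + 0 + 2 + 1 + 0 = 13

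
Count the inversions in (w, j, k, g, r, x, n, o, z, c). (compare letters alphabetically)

For each element, count later entries that are smaller:
w: 7
j: 2
k: 2
g: 1
r: 3
x: 3
n: 1
o: 1
z: 1
c: 0
Sum: 7 + 2 + 2 + 1 + 3 + 3 + 1 + 1 + 1 + 0 = 21

21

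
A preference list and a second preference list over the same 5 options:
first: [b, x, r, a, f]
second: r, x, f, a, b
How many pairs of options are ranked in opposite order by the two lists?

Assign each item its position (1..5) in the first ordering, then rewrite the second ordering as that position sequence:
positions: b→1, x→2, r→3, a→4, f→5
second ordering as positions: [3, 2, 5, 4, 1]
Discordant pairs = inversions in this position sequence.
3: 2, 1 → 2
2: 1 → 1
5: 4, 1 → 2
4: 1 → 1
1: 0
Total: 2 + 1 + 2 + 1 + 0 = 6

6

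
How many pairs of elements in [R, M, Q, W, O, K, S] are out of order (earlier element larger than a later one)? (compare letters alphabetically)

11 out-of-order pairs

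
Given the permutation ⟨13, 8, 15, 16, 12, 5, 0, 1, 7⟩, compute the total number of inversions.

Count, for each position, how many later elements it exceeds:
13: 6
8: 4
15: 5
16: 5
12: 4
5: 2
0: 0
1: 0
7: 0
Sum: 6 + 4 + 5 + 5 + 4 + 2 + 0 + 0 + 0 = 26

26 inversions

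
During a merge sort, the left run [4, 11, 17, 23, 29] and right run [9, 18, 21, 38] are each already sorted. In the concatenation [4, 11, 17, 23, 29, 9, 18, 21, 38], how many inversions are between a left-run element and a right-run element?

Count, for every r in R, how many entries of L exceed r:
r = 9: 11, 17, 23, 29 → 4
r = 18: 23, 29 → 2
r = 21: 23, 29 → 2
r = 38: none → 0
Cross-inversions: 4 + 2 + 2 + 0 = 8

8 cross-inversions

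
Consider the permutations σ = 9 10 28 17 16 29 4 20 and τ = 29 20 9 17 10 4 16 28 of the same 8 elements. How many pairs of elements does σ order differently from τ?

Assign each item its position (1..8) in the first ordering, then rewrite the second ordering as that position sequence:
positions: 9→1, 10→2, 28→3, 17→4, 16→5, 29→6, 4→7, 20→8
second ordering as positions: [6, 8, 1, 4, 2, 7, 5, 3]
Discordant pairs = inversions in this position sequence.
6: 1, 4, 2, 5, 3 → 5
8: 1, 4, 2, 7, 5, 3 → 6
1: 0
4: 2, 3 → 2
2: 0
7: 5, 3 → 2
5: 3 → 1
3: 0
Total: 5 + 6 + 0 + 2 + 0 + 2 + 1 + 0 = 16

16 discordant pairs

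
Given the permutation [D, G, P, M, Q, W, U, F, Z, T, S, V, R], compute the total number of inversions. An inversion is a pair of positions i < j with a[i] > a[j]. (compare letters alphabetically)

23

Sweep left to right; for each value list the smaller values that follow it:
D: 0
G: 1
P: 2
M: 1
Q: 1
W: 6
U: 4
F: 0
Z: 4
T: 2
S: 1
V: 1
R: 0
Sum: 0 + 1 + 2 + 1 + 1 + 6 + 4 + 0 + 4 + 2 + 1 + 1 + 0 = 23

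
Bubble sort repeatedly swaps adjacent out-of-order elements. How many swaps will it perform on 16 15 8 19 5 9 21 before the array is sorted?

Swaps: 10

Each adjacent swap fixes exactly one inversion, so the minimum swap count equals the number of inversions.
Count inversions — for each element, later elements that are smaller:
16: 15, 8, 5, 9 → 4
15: 8, 5, 9 → 3
8: 5 → 1
19: 5, 9 → 2
5: none → 0
9: none → 0
21: none → 0
Total inversions: 4 + 3 + 1 + 2 + 0 + 0 + 0 = 10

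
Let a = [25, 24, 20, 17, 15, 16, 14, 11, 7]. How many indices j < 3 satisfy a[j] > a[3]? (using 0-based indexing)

The element at index 3 is 17.
Elements before it: 25, 24, 20
Those larger than 17: 25, 24, 20

3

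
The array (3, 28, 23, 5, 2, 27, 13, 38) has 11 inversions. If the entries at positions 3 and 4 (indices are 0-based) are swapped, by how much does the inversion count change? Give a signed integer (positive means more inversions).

Positions 3 and 4 hold 5 and 2; after swapping, the array is [3, 28, 23, 2, 5, 27, 13, 38].
Sweep left to right; for each value list the smaller values that follow it:
3: 1
28: 5
23: 3
2: 0
5: 0
27: 1
13: 0
38: 0
Sum: 1 + 5 + 3 + 0 + 0 + 1 + 0 + 0 = 10
Change: 10 − 11 = -1

-1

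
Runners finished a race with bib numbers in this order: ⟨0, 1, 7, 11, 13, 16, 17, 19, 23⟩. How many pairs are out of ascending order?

There are 0 inversions.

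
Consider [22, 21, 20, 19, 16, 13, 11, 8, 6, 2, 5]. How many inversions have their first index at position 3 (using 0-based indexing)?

The element at index 3 is 19.
Elements after it: 16, 13, 11, 8, 6, 2, 5
Those smaller than 19: 16, 13, 11, 8, 6, 2, 5

7 such elements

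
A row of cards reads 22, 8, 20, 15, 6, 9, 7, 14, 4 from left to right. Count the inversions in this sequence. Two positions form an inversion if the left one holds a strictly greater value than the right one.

Count, for each position, how many later elements it exceeds:
22: 8
8: 3
20: 6
15: 5
6: 1
9: 2
7: 1
14: 1
4: 0
Sum: 8 + 3 + 6 + 5 + 1 + 2 + 1 + 1 + 0 = 27

27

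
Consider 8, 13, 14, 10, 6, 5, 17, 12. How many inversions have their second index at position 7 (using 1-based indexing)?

The element at index 7 is 17.
Elements before it: 8, 13, 14, 10, 6, 5
None of them are larger than 17.

0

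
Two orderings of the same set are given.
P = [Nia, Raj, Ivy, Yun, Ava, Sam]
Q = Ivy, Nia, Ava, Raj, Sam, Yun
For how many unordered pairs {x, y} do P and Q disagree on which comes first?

5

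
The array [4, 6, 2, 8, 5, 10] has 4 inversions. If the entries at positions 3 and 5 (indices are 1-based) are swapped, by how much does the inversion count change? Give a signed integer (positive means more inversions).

+1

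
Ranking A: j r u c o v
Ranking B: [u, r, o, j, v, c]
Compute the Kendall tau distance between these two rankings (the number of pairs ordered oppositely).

Assign each item its position (1..6) in the first ordering, then rewrite the second ordering as that position sequence:
positions: j→1, r→2, u→3, c→4, o→5, v→6
second ordering as positions: [3, 2, 5, 1, 6, 4]
Discordant pairs = inversions in this position sequence.
3: 2, 1 → 2
2: 1 → 1
5: 1, 4 → 2
1: 0
6: 4 → 1
4: 0
Total: 2 + 1 + 2 + 0 + 1 + 0 = 6

6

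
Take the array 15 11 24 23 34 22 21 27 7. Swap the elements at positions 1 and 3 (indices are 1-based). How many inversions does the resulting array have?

Positions 1 and 3 hold 15 and 24; after swapping, the array is [24, 11, 15, 23, 34, 22, 21, 27, 7].
Count, for each position, how many later elements it exceeds:
24 → 11, 15, 23, 22, 21, 7 → 6
11 → 7 → 1
15 → 7 → 1
23 → 22, 21, 7 → 3
34 → 22, 21, 27, 7 → 4
22 → 21, 7 → 2
21 → 7 → 1
27 → 7 → 1
7 → none → 0
Sum: 6 + 1 + 1 + 3 + 4 + 2 + 1 + 1 + 0 = 19

19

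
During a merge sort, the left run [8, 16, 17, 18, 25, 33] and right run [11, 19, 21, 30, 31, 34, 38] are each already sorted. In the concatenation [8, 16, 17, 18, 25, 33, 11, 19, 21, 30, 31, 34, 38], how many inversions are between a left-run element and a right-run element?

For each element r of the right run, count left-run elements greater than r:
r = 11: 16, 17, 18, 25, 33 → 5
r = 19: 25, 33 → 2
r = 21: 25, 33 → 2
r = 30: 33 → 1
r = 31: 33 → 1
r = 34: none → 0
r = 38: none → 0
Cross-inversions: 5 + 2 + 2 + 1 + 1 + 0 + 0 = 11

11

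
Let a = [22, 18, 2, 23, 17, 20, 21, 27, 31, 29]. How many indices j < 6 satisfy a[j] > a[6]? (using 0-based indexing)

The element at index 6 is 21.
Elements before it: 22, 18, 2, 23, 17, 20
Those larger than 21: 22, 23

2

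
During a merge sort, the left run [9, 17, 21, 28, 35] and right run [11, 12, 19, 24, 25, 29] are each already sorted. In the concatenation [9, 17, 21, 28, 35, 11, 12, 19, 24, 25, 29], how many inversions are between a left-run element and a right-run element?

16

Take each right-half value and tally the left-half values above it:
r = 11: 17, 21, 28, 35 → 4
r = 12: 17, 21, 28, 35 → 4
r = 19: 21, 28, 35 → 3
r = 24: 28, 35 → 2
r = 25: 28, 35 → 2
r = 29: 35 → 1
Cross-inversions: 4 + 4 + 3 + 2 + 2 + 1 = 16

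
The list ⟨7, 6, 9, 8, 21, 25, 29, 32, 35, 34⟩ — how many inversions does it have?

Count, for each position, how many later elements it exceeds:
7 → 6 → 1
6 → none → 0
9 → 8 → 1
8 → none → 0
21 → none → 0
25 → none → 0
29 → none → 0
32 → none → 0
35 → 34 → 1
34 → none → 0
Sum: 1 + 0 + 1 + 0 + 0 + 0 + 0 + 0 + 1 + 0 = 3

3 inversions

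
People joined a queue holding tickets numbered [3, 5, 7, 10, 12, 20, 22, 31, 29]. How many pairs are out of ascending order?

Sweep left to right; for each value list the smaller values that follow it:
3 → none → 0
5 → none → 0
7 → none → 0
10 → none → 0
12 → none → 0
20 → none → 0
22 → none → 0
31 → 29 → 1
29 → none → 0
Sum: 0 + 0 + 0 + 0 + 0 + 0 + 0 + 1 + 0 = 1

1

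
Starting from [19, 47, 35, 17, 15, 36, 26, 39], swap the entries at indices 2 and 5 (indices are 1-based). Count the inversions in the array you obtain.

8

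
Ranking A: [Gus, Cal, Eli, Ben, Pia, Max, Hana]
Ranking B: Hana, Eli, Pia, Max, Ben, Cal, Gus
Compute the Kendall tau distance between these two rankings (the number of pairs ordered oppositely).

17

Assign each item its position (1..7) in the first ordering, then rewrite the second ordering as that position sequence:
positions: Gus→1, Cal→2, Eli→3, Ben→4, Pia→5, Max→6, Hana→7
second ordering as positions: [7, 3, 5, 6, 4, 2, 1]
Discordant pairs = inversions in this position sequence.
7: 3, 5, 6, 4, 2, 1 → 6
3: 2, 1 → 2
5: 4, 2, 1 → 3
6: 4, 2, 1 → 3
4: 2, 1 → 2
2: 1 → 1
1: 0
Total: 6 + 2 + 3 + 3 + 2 + 1 + 0 = 17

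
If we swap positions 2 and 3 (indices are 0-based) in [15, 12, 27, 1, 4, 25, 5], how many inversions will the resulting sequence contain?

Inversions: 11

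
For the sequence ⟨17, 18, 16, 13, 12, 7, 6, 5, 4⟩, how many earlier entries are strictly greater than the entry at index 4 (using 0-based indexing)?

The element at index 4 is 12.
Elements before it: 17, 18, 16, 13
Those larger than 12: 17, 18, 16, 13

4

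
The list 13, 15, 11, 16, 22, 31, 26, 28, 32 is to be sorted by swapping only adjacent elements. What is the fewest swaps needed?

4 swaps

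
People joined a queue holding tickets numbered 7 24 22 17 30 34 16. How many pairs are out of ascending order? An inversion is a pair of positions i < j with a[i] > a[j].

Listing every pair i<j with a[i]>a[j] (using 0-based positions):
(1,2): 24 > 22
(1,3): 24 > 17
(1,6): 24 > 16
(2,3): 22 > 17
(2,6): 22 > 16
(3,6): 17 > 16
(4,6): 30 > 16
(5,6): 34 > 16
That's 8 pairs.

8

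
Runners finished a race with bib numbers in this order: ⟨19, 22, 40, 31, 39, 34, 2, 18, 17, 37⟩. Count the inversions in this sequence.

For each element, count later entries that are smaller:
19 → 2, 18, 17 → 3
22 → 2, 18, 17 → 3
40 → 31, 39, 34, 2, 18, 17, 37 → 7
31 → 2, 18, 17 → 3
39 → 34, 2, 18, 17, 37 → 5
34 → 2, 18, 17 → 3
2 → none → 0
18 → 17 → 1
17 → none → 0
37 → none → 0
Sum: 3 + 3 + 7 + 3 + 5 + 3 + 0 + 1 + 0 + 0 = 25

25 inversions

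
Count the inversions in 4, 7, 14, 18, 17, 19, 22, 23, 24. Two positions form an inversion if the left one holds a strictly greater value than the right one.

For each element, count later entries that are smaller:
4: 0
7: 0
14: 0
18: 1
17: 0
19: 0
22: 0
23: 0
24: 0
Sum: 0 + 0 + 0 + 1 + 0 + 0 + 0 + 0 + 0 = 1

1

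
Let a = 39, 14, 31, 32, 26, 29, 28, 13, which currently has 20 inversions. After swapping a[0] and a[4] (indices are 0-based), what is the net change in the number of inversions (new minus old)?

-5

Positions 0 and 4 hold 39 and 26; after swapping, the array is [26, 14, 31, 32, 39, 29, 28, 13].
Sweep left to right; for each value list the smaller values that follow it:
26: 2
14: 1
31: 3
32: 3
39: 3
29: 2
28: 1
13: 0
Sum: 2 + 1 + 3 + 3 + 3 + 2 + 1 + 0 = 15
Change: 15 − 20 = -5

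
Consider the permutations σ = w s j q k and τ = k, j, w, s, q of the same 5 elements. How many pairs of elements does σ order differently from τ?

6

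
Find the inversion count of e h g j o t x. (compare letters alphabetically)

Listing every pair i<j with a[i]>a[j] (using 0-based positions):
(1,2): h > g
That's 1 pair.

1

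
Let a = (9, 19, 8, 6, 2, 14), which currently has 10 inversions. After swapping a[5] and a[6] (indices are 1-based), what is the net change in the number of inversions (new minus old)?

+1

Positions 5 and 6 hold 2 and 14; after swapping, the array is [9, 19, 8, 6, 14, 2].
Element-by-element contributions:
9 → 8, 6, 2 → 3
19 → 8, 6, 14, 2 → 4
8 → 6, 2 → 2
6 → 2 → 1
14 → 2 → 1
2 → none → 0
Sum: 3 + 4 + 2 + 1 + 1 + 0 = 11
Change: 11 − 10 = +1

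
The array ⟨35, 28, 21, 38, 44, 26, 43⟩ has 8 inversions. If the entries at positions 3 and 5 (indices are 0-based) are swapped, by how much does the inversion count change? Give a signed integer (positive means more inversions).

-1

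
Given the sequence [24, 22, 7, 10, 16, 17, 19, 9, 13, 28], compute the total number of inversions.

22

Sweep left to right; for each value list the smaller values that follow it:
24: 8
22: 7
7: 0
10: 1
16: 2
17: 2
19: 2
9: 0
13: 0
28: 0
Sum: 8 + 7 + 0 + 1 + 2 + 2 + 2 + 0 + 0 + 0 = 22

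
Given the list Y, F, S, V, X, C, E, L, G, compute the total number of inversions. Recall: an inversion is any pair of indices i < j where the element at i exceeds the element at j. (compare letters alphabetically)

23 out-of-order pairs

Sweep left to right; for each value list the smaller values that follow it:
Y → F, S, V, X, C, E, L, G → 8
F → C, E → 2
S → C, E, L, G → 4
V → C, E, L, G → 4
X → C, E, L, G → 4
C → none → 0
E → none → 0
L → G → 1
G → none → 0
Sum: 8 + 2 + 4 + 4 + 4 + 0 + 0 + 1 + 0 = 23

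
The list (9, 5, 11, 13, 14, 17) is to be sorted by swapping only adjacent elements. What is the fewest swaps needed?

1

Minimum adjacent swaps = number of inversions (each swap of adjacent out-of-order elements removes one inversion and no swap can remove more).
Count inversions — for each element, later elements that are smaller:
9: 5 → 1
5: none → 0
11: none → 0
13: none → 0
14: none → 0
17: none → 0
Total inversions: 1 + 0 + 0 + 0 + 0 + 0 = 1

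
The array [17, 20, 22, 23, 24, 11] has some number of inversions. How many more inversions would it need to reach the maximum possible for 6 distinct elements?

Maximum inversions for 6 distinct elements is C(6, 2) = 6·5/2 = 15.
Current inversions — for each element, count later smaller elements:
17: 1
20: 1
22: 1
23: 1
24: 1
11: 0
Current total: 1 + 1 + 1 + 1 + 1 + 0 = 5
Shortfall: 15 − 5 = 10

10 inversions short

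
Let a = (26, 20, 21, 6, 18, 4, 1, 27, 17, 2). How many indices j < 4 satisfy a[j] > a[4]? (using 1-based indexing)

3 such elements

The element at index 4 is 6.
Elements before it: 26, 20, 21
Those larger than 6: 26, 20, 21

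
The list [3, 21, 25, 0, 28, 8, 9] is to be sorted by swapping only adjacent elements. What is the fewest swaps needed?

The minimum number of adjacent swaps to sort an array equals its inversion count, since every such swap removes exactly one inversion.
Count inversions — for each element, later elements that are smaller:
3: 0 → 1
21: 0, 8, 9 → 3
25: 0, 8, 9 → 3
0: none → 0
28: 8, 9 → 2
8: none → 0
9: none → 0
Total inversions: 1 + 3 + 3 + 0 + 2 + 0 + 0 = 9

9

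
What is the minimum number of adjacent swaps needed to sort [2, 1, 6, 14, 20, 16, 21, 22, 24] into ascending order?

The minimum number of adjacent swaps to sort an array equals its inversion count, since every such swap removes exactly one inversion.
Count inversions — for each element, later elements that are smaller:
2: 1 → 1
1: none → 0
6: none → 0
14: none → 0
20: 16 → 1
16: none → 0
21: none → 0
22: none → 0
24: none → 0
Total inversions: 1 + 0 + 0 + 0 + 1 + 0 + 0 + 0 + 0 = 2

2 swaps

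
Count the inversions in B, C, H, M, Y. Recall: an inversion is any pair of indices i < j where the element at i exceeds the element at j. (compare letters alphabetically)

Inversions: 0

For each element, count later entries that are smaller:
B: 0
C: 0
H: 0
M: 0
Y: 0
Sum: 0 + 0 + 0 + 0 + 0 = 0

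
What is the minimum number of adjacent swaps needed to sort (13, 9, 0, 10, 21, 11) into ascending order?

6

Each adjacent swap fixes exactly one inversion, so the minimum swap count equals the number of inversions.
Count inversions — for each element, later elements that are smaller:
13: 9, 0, 10, 11 → 4
9: 0 → 1
0: none → 0
10: none → 0
21: 11 → 1
11: none → 0
Total inversions: 4 + 1 + 0 + 0 + 1 + 0 = 6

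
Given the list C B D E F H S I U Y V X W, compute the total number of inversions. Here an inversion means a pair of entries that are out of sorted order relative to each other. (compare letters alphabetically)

Element-by-element contributions:
C → B → 1
B → none → 0
D → none → 0
E → none → 0
F → none → 0
H → none → 0
S → I → 1
I → none → 0
U → none → 0
Y → V, X, W → 3
V → none → 0
X → W → 1
W → none → 0
Sum: 1 + 0 + 0 + 0 + 0 + 0 + 1 + 0 + 0 + 3 + 0 + 1 + 0 = 6

6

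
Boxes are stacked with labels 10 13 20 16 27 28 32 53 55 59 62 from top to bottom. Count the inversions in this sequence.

Sweep left to right; for each value list the smaller values that follow it:
10: 0
13: 0
20: 1
16: 0
27: 0
28: 0
32: 0
53: 0
55: 0
59: 0
62: 0
Sum: 0 + 0 + 1 + 0 + 0 + 0 + 0 + 0 + 0 + 0 + 0 = 1

1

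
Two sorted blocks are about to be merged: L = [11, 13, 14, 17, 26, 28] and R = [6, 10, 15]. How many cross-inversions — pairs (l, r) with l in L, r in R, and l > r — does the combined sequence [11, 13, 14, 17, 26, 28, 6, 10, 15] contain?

For each element r of the right run, count left-run elements greater than r:
r = 6: 11, 13, 14, 17, 26, 28 → 6
r = 10: 11, 13, 14, 17, 26, 28 → 6
r = 15: 17, 26, 28 → 3
Cross-inversions: 6 + 6 + 3 = 15

Cross-inversions: 15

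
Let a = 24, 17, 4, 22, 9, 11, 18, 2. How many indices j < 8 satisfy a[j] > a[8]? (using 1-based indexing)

7

The element at index 8 is 2.
Elements before it: 24, 17, 4, 22, 9, 11, 18
Those larger than 2: 24, 17, 4, 22, 9, 11, 18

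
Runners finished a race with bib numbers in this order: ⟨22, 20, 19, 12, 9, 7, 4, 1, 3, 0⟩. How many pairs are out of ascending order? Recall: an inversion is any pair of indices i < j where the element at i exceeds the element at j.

Count, for each position, how many later elements it exceeds:
22 → 20, 19, 12, 9, 7, 4, 1, 3, 0 → 9
20 → 19, 12, 9, 7, 4, 1, 3, 0 → 8
19 → 12, 9, 7, 4, 1, 3, 0 → 7
12 → 9, 7, 4, 1, 3, 0 → 6
9 → 7, 4, 1, 3, 0 → 5
7 → 4, 1, 3, 0 → 4
4 → 1, 3, 0 → 3
1 → 0 → 1
3 → 0 → 1
0 → none → 0
Sum: 9 + 8 + 7 + 6 + 5 + 4 + 3 + 1 + 1 + 0 = 44

44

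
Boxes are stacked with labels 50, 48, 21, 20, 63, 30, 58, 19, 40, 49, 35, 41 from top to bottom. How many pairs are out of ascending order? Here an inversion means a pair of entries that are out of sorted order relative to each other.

For each element, count later entries that are smaller:
50 → 48, 21, 20, 30, 19, 40, 49, 35, 41 → 9
48 → 21, 20, 30, 19, 40, 35, 41 → 7
21 → 20, 19 → 2
20 → 19 → 1
63 → 30, 58, 19, 40, 49, 35, 41 → 7
30 → 19 → 1
58 → 19, 40, 49, 35, 41 → 5
19 → none → 0
40 → 35 → 1
49 → 35, 41 → 2
35 → none → 0
41 → none → 0
Sum: 9 + 7 + 2 + 1 + 7 + 1 + 5 + 0 + 1 + 2 + 0 + 0 = 35

35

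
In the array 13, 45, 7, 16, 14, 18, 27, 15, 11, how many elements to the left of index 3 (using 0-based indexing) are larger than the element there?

1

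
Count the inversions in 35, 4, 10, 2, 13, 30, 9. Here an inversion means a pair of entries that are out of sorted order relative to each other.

Count, for each position, how many later elements it exceeds:
35: 6
4: 1
10: 2
2: 0
13: 1
30: 1
9: 0
Sum: 6 + 1 + 2 + 0 + 1 + 1 + 0 = 11

11 out-of-order pairs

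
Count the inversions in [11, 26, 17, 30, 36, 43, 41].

2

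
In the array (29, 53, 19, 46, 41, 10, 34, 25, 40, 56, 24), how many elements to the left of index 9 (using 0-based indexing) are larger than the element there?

The element at index 9 is 56.
Elements before it: 29, 53, 19, 46, 41, 10, 34, 25, 40
None of them are larger than 56.

0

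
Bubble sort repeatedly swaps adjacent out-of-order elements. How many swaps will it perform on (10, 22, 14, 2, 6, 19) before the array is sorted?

8 swaps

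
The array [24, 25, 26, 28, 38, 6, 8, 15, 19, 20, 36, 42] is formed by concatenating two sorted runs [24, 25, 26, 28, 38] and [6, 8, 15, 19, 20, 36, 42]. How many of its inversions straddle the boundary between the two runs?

Count, for every r in R, how many entries of L exceed r:
r = 6: 24, 25, 26, 28, 38 → 5
r = 8: 24, 25, 26, 28, 38 → 5
r = 15: 24, 25, 26, 28, 38 → 5
r = 19: 24, 25, 26, 28, 38 → 5
r = 20: 24, 25, 26, 28, 38 → 5
r = 36: 38 → 1
r = 42: none → 0
Cross-inversions: 5 + 5 + 5 + 5 + 5 + 1 + 0 = 26

26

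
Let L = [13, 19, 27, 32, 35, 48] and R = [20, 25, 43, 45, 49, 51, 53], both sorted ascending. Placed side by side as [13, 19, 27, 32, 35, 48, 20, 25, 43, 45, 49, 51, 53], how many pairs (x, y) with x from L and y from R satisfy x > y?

10 cross-inversions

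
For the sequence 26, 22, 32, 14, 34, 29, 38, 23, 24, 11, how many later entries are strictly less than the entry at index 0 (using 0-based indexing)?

5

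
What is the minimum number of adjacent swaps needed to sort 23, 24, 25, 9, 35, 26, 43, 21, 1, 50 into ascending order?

Minimum adjacent swaps = number of inversions (each swap of adjacent out-of-order elements removes one inversion and no swap can remove more).
Count inversions — for each element, later elements that are smaller:
23: 9, 21, 1 → 3
24: 9, 21, 1 → 3
25: 9, 21, 1 → 3
9: 1 → 1
35: 26, 21, 1 → 3
26: 21, 1 → 2
43: 21, 1 → 2
21: 1 → 1
1: none → 0
50: none → 0
Total inversions: 3 + 3 + 3 + 1 + 3 + 2 + 2 + 1 + 0 + 0 = 18

18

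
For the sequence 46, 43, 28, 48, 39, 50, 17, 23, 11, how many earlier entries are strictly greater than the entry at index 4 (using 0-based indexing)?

3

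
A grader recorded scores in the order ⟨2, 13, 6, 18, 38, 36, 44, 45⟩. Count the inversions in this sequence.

2

For each element, count later entries that are smaller:
2 → none → 0
13 → 6 → 1
6 → none → 0
18 → none → 0
38 → 36 → 1
36 → none → 0
44 → none → 0
45 → none → 0
Sum: 0 + 1 + 0 + 0 + 1 + 0 + 0 + 0 = 2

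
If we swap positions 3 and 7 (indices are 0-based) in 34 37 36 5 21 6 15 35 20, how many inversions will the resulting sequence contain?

Positions 3 and 7 hold 5 and 35; after swapping, the array is [34, 37, 36, 35, 21, 6, 15, 5, 20].
For each element, count later entries that are smaller:
34 → 21, 6, 15, 5, 20 → 5
37 → 36, 35, 21, 6, 15, 5, 20 → 7
36 → 35, 21, 6, 15, 5, 20 → 6
35 → 21, 6, 15, 5, 20 → 5
21 → 6, 15, 5, 20 → 4
6 → 5 → 1
15 → 5 → 1
5 → none → 0
20 → none → 0
Sum: 5 + 7 + 6 + 5 + 4 + 1 + 1 + 0 + 0 = 29

29 inversions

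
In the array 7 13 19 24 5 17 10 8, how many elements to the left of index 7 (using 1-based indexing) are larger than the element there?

The element at index 7 is 10.
Elements before it: 7, 13, 19, 24, 5, 17
Those larger than 10: 13, 19, 24, 17

4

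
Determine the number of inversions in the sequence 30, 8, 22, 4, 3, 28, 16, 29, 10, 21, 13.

For each element, count later entries that are smaller:
30: 10
8: 2
22: 6
4: 1
3: 0
28: 4
16: 2
29: 3
10: 0
21: 1
13: 0
Sum: 10 + 2 + 6 + 1 + 0 + 4 + 2 + 3 + 0 + 1 + 0 = 29

29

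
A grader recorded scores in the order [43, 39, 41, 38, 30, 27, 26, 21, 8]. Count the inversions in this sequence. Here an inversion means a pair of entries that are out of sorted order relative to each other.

35

For each element, count later entries that are smaller:
43 → 39, 41, 38, 30, 27, 26, 21, 8 → 8
39 → 38, 30, 27, 26, 21, 8 → 6
41 → 38, 30, 27, 26, 21, 8 → 6
38 → 30, 27, 26, 21, 8 → 5
30 → 27, 26, 21, 8 → 4
27 → 26, 21, 8 → 3
26 → 21, 8 → 2
21 → 8 → 1
8 → none → 0
Sum: 8 + 6 + 6 + 5 + 4 + 3 + 2 + 1 + 0 = 35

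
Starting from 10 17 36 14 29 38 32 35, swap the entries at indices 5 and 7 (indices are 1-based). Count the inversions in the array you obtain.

8

Positions 5 and 7 hold 29 and 32; after swapping, the array is [10, 17, 36, 14, 32, 38, 29, 35].
Count, for each position, how many later elements it exceeds:
10 → none → 0
17 → 14 → 1
36 → 14, 32, 29, 35 → 4
14 → none → 0
32 → 29 → 1
38 → 29, 35 → 2
29 → none → 0
35 → none → 0
Sum: 0 + 1 + 4 + 0 + 1 + 2 + 0 + 0 = 8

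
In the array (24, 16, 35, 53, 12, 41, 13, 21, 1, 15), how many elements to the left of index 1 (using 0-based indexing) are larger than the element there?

1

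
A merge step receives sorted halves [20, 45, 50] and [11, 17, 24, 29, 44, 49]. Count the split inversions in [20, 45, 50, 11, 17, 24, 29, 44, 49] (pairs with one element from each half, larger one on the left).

Take each right-half value and tally the left-half values above it:
r = 11: 20, 45, 50 → 3
r = 17: 20, 45, 50 → 3
r = 24: 45, 50 → 2
r = 29: 45, 50 → 2
r = 44: 45, 50 → 2
r = 49: 50 → 1
Cross-inversions: 3 + 3 + 2 + 2 + 2 + 1 = 13

13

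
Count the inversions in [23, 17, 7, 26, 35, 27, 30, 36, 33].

7

Count, for each position, how many later elements it exceeds:
23 → 17, 7 → 2
17 → 7 → 1
7 → none → 0
26 → none → 0
35 → 27, 30, 33 → 3
27 → none → 0
30 → none → 0
36 → 33 → 1
33 → none → 0
Sum: 2 + 1 + 0 + 0 + 3 + 0 + 0 + 1 + 0 = 7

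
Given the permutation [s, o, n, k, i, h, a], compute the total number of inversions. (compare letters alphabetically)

For each element, count later entries that are smaller:
s → o, n, k, i, h, a → 6
o → n, k, i, h, a → 5
n → k, i, h, a → 4
k → i, h, a → 3
i → h, a → 2
h → a → 1
a → none → 0
Sum: 6 + 5 + 4 + 3 + 2 + 1 + 0 = 21

21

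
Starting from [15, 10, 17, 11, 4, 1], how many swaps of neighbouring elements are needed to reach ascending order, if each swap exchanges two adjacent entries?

12 swaps

Each adjacent swap fixes exactly one inversion, so the minimum swap count equals the number of inversions.
Count inversions — for each element, later elements that are smaller:
15: 10, 11, 4, 1 → 4
10: 4, 1 → 2
17: 11, 4, 1 → 3
11: 4, 1 → 2
4: 1 → 1
1: none → 0
Total inversions: 4 + 2 + 3 + 2 + 1 + 0 = 12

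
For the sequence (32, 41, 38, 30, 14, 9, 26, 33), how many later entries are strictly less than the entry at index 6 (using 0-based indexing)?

0

The element at index 6 is 26.
Elements after it: 33
None of them are smaller than 26.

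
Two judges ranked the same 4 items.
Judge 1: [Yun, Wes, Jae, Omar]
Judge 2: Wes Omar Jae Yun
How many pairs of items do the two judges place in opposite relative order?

4

Assign each item its position (1..4) in the first ordering, then rewrite the second ordering as that position sequence:
positions: Yun→1, Wes→2, Jae→3, Omar→4
second ordering as positions: [2, 4, 3, 1]
Discordant pairs = inversions in this position sequence.
2: 1 → 1
4: 3, 1 → 2
3: 1 → 1
1: 0
Total: 1 + 2 + 1 + 0 = 4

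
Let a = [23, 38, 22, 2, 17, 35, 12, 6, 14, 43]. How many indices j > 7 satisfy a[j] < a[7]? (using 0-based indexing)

The element at index 7 is 6.
Elements after it: 14, 43
None of them are smaller than 6.

0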